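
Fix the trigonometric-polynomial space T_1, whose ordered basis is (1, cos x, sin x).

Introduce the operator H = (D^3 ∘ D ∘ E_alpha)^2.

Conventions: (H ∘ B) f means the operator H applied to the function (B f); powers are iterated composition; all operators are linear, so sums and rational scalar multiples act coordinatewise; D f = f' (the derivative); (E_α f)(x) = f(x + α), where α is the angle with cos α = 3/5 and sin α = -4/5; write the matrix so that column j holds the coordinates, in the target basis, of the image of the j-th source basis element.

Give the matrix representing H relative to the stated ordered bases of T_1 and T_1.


image of 1: 0
image of cos x: -(7/25)cos x + (24/25)sin x
image of sin x: -(24/25)cos x - (7/25)sin x
each image's coordinates form column j of the matrix

the matrix is [[0, 0, 0]; [0, -7/25, -24/25]; [0, 24/25, -7/25]] (rows listed top to bottom)


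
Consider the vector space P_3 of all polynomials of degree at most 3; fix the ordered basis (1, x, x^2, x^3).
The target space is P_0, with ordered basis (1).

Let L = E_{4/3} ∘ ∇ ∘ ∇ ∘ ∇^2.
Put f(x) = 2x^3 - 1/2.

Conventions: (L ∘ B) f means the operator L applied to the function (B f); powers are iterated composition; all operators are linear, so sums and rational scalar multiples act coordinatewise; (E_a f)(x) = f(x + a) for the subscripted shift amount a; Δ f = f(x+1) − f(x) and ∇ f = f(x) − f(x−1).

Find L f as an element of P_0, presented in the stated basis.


∇ f = 6x^2 - 6x + 2
∇ ∇ f = 12x - 12
∇ ∇^2 f = 12
∇ ∇ ∇^2 f = 0
E_{4/3} ∇ ∇ ∇^2 f = 0

the result is g(x) = 0


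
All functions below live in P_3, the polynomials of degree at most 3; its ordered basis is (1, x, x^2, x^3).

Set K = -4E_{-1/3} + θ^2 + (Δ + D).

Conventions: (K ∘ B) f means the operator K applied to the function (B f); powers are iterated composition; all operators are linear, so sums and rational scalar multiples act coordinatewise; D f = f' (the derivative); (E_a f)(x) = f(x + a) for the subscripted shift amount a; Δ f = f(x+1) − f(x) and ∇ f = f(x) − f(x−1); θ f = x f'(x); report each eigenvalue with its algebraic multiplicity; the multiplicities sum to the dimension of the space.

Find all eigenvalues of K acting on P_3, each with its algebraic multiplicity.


image of 1: -4
image of x: -3x + 10/3
image of x^2: (20/3)x + 5/9
image of x^3: 5x^3 + 10x^2 + (5/3)x + 31/27
the matrix is upper triangular; its diagonal is (-4, -3, 0, 5)
for a triangular matrix the eigenvalues are the diagonal entries, with algebraic multiplicity their repetition count

λ = -4 (multiplicity 1), λ = -3 (multiplicity 1), λ = 0 (multiplicity 1), λ = 5 (multiplicity 1)


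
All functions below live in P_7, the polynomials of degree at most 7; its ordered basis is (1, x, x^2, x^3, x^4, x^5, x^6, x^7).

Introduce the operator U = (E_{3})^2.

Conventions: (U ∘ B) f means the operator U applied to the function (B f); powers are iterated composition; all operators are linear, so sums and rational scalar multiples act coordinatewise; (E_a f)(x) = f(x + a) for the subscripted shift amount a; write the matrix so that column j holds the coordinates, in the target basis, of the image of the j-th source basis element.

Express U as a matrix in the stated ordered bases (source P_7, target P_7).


the matrix is [[1, 6, 36, 216, 1296, 7776, 46656, 279936]; [0, 1, 12, 108, 864, 6480, 46656, 326592]; [0, 0, 1, 18, 216, 2160, 19440, 163296]; [0, 0, 0, 1, 24, 360, 4320, 45360]; [0, 0, 0, 0, 1, 30, 540, 7560]; [0, 0, 0, 0, 0, 1, 36, 756]; [0, 0, 0, 0, 0, 0, 1, 42]; [0, 0, 0, 0, 0, 0, 0, 1]] (rows listed top to bottom)

image of 1: 1
image of x: x + 6
image of x^2: x^2 + 12x + 36
image of x^3: x^3 + 18x^2 + 108x + 216
image of x^4: x^4 + 24x^3 + 216x^2 + 864x + 1296
image of x^5: x^5 + 30x^4 + 360x^3 + 2160x^2 + 6480x + 7776
image of x^6: x^6 + 36x^5 + 540x^4 + 4320x^3 + 19440x^2 + 46656x + 46656
image of x^7: x^7 + 42x^6 + 756x^5 + 7560x^4 + 45360x^3 + 163296x^2 + 326592x + 279936
each image's coordinates form column j of the matrix


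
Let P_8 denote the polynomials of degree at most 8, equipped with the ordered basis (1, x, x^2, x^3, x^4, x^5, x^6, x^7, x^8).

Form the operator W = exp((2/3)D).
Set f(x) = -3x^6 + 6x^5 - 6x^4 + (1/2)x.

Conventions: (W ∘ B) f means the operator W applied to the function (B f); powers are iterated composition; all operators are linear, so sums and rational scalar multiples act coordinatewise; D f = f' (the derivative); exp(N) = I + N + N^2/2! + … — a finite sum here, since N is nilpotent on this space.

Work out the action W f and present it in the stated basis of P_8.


the image equals g(x) = -3x^6 - 6x^5 - 6x^4 - (64/9)x^3 - (64/9)x^2 - (55/18)x - 79/243

order-1 term: -12x^5 + 20x^4 - 16x^3 + 1/3
order-2 term: -20x^4 + (80/3)x^3 - 16x^2
order-3 term: -(160/9)x^3 + (160/9)x^2 - (64/9)x
order-4 term: -(80/9)x^2 + (160/27)x - 32/27
order-5 term: -(64/27)x + 64/81
order-6 term: -64/243
the series for exp((2/3)D) f terminates at order 6
exp((2/3)D) f = -3x^6 - 6x^5 - 6x^4 - (64/9)x^3 - (64/9)x^2 - (55/18)x - 79/243


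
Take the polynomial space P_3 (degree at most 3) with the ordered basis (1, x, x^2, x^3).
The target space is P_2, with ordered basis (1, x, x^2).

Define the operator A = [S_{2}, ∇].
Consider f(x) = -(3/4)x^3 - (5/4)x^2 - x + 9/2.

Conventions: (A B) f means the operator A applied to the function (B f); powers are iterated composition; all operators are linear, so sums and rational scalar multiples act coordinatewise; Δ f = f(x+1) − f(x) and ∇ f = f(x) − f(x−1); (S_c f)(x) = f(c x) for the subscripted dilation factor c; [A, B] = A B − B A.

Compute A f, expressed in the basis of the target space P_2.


the result is g(x) = 9x^2 - (17/2)x + 5/2

∇ f = -(9/4)x^2 - (1/4)x - 1/2
S_{2} ∇ f = -9x^2 - (1/2)x - 1/2
S_{2} f = -6x^3 - 5x^2 - 2x + 9/2
∇ S_{2} f = -18x^2 + 8x - 3
[S_{2}, ∇] f = 9x^2 - (17/2)x + 5/2


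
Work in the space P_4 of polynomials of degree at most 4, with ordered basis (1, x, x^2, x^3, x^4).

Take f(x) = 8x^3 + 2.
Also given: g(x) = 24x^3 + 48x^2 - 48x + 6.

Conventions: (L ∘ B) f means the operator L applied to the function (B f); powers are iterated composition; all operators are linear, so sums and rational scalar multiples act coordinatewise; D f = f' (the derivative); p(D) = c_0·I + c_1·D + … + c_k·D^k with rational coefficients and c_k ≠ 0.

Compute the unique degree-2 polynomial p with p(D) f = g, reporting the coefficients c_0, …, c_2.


p(D) = 3·I + 2·D − D^2, i.e. c_0 = 3, c_1 = 2, c_2 = -1

D^0 f = 8x^3 + 2
D^1 f = 24x^2
D^2 f = 48x
matching coefficients of g against c_0 f + c_1 Df + … from the top degree down determines the c_i
solution: c_0 = 3, c_1 = 2, c_2 = -1


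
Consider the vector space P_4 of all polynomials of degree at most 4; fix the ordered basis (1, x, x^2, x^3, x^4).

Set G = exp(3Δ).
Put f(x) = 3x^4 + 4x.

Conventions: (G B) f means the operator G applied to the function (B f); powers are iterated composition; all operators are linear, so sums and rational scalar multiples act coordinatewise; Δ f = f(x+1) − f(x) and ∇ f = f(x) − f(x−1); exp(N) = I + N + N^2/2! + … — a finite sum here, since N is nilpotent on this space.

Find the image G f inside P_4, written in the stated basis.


order-1 term: 36x^3 + 54x^2 + 36x + 21
order-2 term: 162x^2 + 324x + 189
order-3 term: 324x + 486
order-4 term: 243
the series for exp(3Δ) f terminates at order 4
exp(3Δ) f = 3x^4 + 36x^3 + 216x^2 + 688x + 939

the result is g(x) = 3x^4 + 36x^3 + 216x^2 + 688x + 939


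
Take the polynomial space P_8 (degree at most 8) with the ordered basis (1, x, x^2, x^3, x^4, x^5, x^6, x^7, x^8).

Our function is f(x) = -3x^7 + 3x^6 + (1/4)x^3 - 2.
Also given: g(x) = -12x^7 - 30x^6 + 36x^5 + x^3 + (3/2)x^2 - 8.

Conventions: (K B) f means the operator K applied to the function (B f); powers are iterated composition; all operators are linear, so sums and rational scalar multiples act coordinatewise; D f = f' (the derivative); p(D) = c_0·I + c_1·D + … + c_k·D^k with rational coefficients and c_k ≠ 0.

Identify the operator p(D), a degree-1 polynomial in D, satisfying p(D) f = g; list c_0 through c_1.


c_0 = 4, c_1 = 2

D^0 f = -3x^7 + 3x^6 + (1/4)x^3 - 2
D^1 f = -21x^6 + 18x^5 + (3/4)x^2
matching coefficients of g against c_0 f + c_1 Df + … from the top degree down determines the c_i
solution: c_0 = 4, c_1 = 2


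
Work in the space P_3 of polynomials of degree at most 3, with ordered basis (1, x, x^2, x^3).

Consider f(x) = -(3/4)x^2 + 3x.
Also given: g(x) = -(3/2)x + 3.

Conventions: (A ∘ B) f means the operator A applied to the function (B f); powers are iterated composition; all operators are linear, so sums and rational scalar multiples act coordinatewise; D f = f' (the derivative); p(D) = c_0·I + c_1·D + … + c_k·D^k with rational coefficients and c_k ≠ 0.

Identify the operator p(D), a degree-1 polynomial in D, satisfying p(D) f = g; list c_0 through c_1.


p(D) = D, i.e. c_0 = 0, c_1 = 1

D^0 f = -(3/4)x^2 + 3x
D^1 f = -(3/2)x + 3
matching coefficients of g against c_0 f + c_1 Df + … from the top degree down determines the c_i
solution: c_0 = 0, c_1 = 1


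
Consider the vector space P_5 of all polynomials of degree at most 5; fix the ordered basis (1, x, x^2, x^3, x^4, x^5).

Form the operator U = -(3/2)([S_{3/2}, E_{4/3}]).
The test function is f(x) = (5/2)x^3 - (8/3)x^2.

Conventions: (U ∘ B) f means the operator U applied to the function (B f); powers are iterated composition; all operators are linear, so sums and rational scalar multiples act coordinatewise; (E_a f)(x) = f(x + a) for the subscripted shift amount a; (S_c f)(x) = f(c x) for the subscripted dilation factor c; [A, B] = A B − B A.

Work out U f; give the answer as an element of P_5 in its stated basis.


E_{4/3} f = (5/2)x^3 + (22/3)x^2 + (56/9)x + 32/27
S_{3/2} E_{4/3} f = (135/16)x^3 + (33/2)x^2 + (28/3)x + 32/27
S_{3/2} f = (135/16)x^3 - 6x^2
E_{4/3} S_{3/2} f = (135/16)x^3 + (111/4)x^2 + 29x + 28/3
[S_{3/2}, E_{4/3}] f = -(45/4)x^2 - (59/3)x - 220/27
(-(3/2)([S_{3/2}, E_{4/3}])) f = (135/8)x^2 + (59/2)x + 110/9

g(x) = (135/8)x^2 + (59/2)x + 110/9


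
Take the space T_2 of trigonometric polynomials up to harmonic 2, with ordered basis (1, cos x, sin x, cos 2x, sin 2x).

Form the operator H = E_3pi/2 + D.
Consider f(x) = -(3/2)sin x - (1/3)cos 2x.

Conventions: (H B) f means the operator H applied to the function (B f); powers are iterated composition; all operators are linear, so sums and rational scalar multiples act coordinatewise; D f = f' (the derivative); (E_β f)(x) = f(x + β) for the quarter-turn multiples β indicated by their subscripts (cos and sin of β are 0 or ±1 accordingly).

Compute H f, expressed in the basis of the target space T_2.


E_3pi/2 f = (3/2)cos x + (1/3)cos 2x
D f = -(3/2)cos x + (2/3)sin 2x
(E_3pi/2 + D) f = (1/3)cos 2x + (2/3)sin 2x

the result is g(x) = (1/3)cos 2x + (2/3)sin 2x


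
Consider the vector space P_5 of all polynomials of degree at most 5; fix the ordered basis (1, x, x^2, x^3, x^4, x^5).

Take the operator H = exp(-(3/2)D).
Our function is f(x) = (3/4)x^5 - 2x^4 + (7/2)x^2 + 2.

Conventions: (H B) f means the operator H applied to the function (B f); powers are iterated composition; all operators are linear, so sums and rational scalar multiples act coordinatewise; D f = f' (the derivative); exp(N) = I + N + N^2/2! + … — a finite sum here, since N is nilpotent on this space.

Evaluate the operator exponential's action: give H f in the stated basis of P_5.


order-1 term: -(45/8)x^4 + 12x^3 - (21/2)x
order-2 term: (135/8)x^3 - 27x^2 + 63/8
order-3 term: -(405/16)x^2 + 27x
order-4 term: (1215/64)x - 81/8
order-5 term: -729/128
the series for exp(-(3/2)D) f terminates at order 5
exp(-(3/2)D) f = (3/4)x^5 - (61/8)x^4 + (231/8)x^3 - (781/16)x^2 + (2271/64)x - 761/128

g(x) = (3/4)x^5 - (61/8)x^4 + (231/8)x^3 - (781/16)x^2 + (2271/64)x - 761/128


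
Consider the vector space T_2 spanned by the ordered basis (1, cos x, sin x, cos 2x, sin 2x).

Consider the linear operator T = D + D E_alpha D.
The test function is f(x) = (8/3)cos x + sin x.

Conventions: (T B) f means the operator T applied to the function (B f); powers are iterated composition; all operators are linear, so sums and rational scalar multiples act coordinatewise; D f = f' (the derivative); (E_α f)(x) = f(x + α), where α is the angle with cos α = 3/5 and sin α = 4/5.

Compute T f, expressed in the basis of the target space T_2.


g(x) = -(7/5)cos x - (17/15)sin x

D f = cos x - (8/3)sin x
D f = cos x - (8/3)sin x
E_alpha D f = -(23/15)cos x - (12/5)sin x
D E_alpha D f = -(12/5)cos x + (23/15)sin x
(D + D E_alpha D) f = -(7/5)cos x - (17/15)sin x


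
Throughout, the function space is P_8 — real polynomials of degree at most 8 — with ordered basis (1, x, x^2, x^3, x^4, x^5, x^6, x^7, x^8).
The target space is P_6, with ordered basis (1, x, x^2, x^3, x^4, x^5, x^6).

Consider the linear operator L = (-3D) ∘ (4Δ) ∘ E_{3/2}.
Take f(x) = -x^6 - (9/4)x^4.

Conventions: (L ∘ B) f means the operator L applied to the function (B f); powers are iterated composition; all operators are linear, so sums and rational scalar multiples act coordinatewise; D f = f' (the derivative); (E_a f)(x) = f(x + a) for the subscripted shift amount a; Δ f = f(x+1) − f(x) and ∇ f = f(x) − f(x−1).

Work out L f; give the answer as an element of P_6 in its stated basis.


g(x) = 360x^4 + 2880x^3 + 9144x^2 + 13536x + 15615/2

E_{3/2} f = -x^6 - 9x^5 - 36x^4 - 81x^3 - (1701/16)x^2 - (1215/16)x - 729/32
Δ E_{3/2} f = -6x^5 - 60x^4 - 254x^3 - 564x^2 - (5205/8)x - 1237/4
(4Δ) E_{3/2} f = -24x^5 - 240x^4 - 1016x^3 - 2256x^2 - (5205/2)x - 1237
D (4Δ) E_{3/2} f = -120x^4 - 960x^3 - 3048x^2 - 4512x - 5205/2
(-3D) (4Δ) E_{3/2} f = 360x^4 + 2880x^3 + 9144x^2 + 13536x + 15615/2


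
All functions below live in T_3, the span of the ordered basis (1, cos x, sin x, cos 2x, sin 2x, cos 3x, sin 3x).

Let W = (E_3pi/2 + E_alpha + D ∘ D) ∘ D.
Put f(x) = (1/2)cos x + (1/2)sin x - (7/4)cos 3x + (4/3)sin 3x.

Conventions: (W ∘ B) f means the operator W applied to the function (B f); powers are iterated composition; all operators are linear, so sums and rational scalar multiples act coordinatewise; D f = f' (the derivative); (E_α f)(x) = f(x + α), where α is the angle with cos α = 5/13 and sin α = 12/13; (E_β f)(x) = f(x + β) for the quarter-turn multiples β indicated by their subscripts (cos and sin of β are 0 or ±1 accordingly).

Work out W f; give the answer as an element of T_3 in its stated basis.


g(x) = -(7/26)cos x + (9/26)sin x - (320179/8788)cos 3x - (119968/2197)sin 3x

D f = (1/2)cos x - (1/2)sin x + 4cos 3x + (21/4)sin 3x
E_3pi/2 D f = (1/2)cos x + (1/2)sin x + (21/4)cos 3x - 4sin 3x
E_alpha D f = -(7/26)cos x - (17/26)sin x - (12487/2197)cos 3x - (29487/8788)sin 3x
D D f = -(1/2)cos x - (1/2)sin x + (63/4)cos 3x - 12sin 3x
D D D f = -(1/2)cos x + (1/2)sin x - 36cos 3x - (189/4)sin 3x
(E_3pi/2 + E_alpha + D ∘ D) D f = -(7/26)cos x + (9/26)sin x - (320179/8788)cos 3x - (119968/2197)sin 3x


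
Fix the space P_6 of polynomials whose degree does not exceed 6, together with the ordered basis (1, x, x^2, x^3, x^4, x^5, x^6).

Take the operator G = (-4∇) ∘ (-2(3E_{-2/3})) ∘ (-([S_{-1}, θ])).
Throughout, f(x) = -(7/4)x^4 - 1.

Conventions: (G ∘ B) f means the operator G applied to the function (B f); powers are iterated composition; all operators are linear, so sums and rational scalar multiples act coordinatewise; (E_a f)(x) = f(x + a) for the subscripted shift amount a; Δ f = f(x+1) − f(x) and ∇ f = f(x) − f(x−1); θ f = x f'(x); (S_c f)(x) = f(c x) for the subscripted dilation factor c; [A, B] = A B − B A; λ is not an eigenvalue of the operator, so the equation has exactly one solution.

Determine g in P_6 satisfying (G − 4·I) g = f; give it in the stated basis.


write g with unknown coordinates in the stated basis and equate coefficients in (G − 4·I) g = f
solving from the highest basis element down gives g = (7/16)x^4 + 1/4
check: G g = 0
so G g − 4·g = -(7/4)x^4 - 1 = f ✓

the image equals g(x) = (7/16)x^4 + 1/4


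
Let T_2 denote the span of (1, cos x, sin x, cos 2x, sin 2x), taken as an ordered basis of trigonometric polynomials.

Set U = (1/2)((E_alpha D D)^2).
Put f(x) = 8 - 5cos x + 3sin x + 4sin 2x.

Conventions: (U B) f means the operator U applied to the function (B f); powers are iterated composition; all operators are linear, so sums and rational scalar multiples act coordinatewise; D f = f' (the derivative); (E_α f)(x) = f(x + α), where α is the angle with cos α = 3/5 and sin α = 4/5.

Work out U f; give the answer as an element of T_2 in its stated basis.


g(x) = (107/50)cos x + (99/50)sin x - (10752/625)cos 2x - (16864/625)sin 2x

D f = 3cos x + 5sin x + 8cos 2x
D D f = 5cos x - 3sin x - 16sin 2x
E_alpha D D f = (3/5)cos x - (29/5)sin x - (384/25)cos 2x + (112/25)sin 2x
D (E_alpha D D) f = -(29/5)cos x - (3/5)sin x + (224/25)cos 2x + (768/25)sin 2x
D D (E_alpha D D) f = -(3/5)cos x + (29/5)sin x + (1536/25)cos 2x - (448/25)sin 2x
E_alpha D D (E_alpha D D) f = (107/25)cos x + (99/25)sin x - (21504/625)cos 2x - (33728/625)sin 2x
((1/2)((E_alpha D D)^2)) f = (107/50)cos x + (99/50)sin x - (10752/625)cos 2x - (16864/625)sin 2x


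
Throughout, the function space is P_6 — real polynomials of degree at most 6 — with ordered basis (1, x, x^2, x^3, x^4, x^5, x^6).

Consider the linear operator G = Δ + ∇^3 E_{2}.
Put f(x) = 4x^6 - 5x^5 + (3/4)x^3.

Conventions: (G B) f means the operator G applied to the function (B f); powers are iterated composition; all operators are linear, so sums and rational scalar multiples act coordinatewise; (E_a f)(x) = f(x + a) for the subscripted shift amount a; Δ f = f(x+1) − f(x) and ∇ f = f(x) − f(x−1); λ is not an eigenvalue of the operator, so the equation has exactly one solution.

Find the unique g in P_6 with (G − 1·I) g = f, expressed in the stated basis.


write g with unknown coordinates in the stated basis and equate coefficients in (G − 1·I) g = f
solving from the highest basis element down gives g = -4x^6 - 19x^5 - 155x^4 - (5483/4)x^3 - (28609/4)x^2 - (98943/4)x - 177325/4
check: G g = -24x^5 - 155x^4 - 1370x^3 - (28609/4)x^2 - (98943/4)x - 177325/4
so G g − 1·g = 4x^6 - 5x^5 + (3/4)x^3 = f ✓

the result is g(x) = -4x^6 - 19x^5 - 155x^4 - (5483/4)x^3 - (28609/4)x^2 - (98943/4)x - 177325/4


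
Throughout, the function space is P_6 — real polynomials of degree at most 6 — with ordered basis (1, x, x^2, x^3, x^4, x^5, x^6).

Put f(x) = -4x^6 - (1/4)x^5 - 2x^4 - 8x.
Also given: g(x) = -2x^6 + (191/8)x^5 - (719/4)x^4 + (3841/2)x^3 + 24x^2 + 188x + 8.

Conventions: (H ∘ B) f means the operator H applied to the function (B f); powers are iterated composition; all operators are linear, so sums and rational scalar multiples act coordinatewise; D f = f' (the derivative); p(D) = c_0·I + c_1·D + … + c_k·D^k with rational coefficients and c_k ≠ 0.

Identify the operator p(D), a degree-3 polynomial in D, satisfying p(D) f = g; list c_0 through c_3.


p(D) = (1/2)·I − D + (3/2)·D^2 − 4·D^3, i.e. c_0 = 1/2, c_1 = -1, c_2 = 3/2, c_3 = -4

D^0 f = -4x^6 - (1/4)x^5 - 2x^4 - 8x
D^1 f = -24x^5 - (5/4)x^4 - 8x^3 - 8
D^2 f = -120x^4 - 5x^3 - 24x^2
D^3 f = -480x^3 - 15x^2 - 48x
matching coefficients of g against c_0 f + c_1 Df + … from the top degree down determines the c_i
solution: c_0 = 1/2, c_1 = -1, c_2 = 3/2, c_3 = -4


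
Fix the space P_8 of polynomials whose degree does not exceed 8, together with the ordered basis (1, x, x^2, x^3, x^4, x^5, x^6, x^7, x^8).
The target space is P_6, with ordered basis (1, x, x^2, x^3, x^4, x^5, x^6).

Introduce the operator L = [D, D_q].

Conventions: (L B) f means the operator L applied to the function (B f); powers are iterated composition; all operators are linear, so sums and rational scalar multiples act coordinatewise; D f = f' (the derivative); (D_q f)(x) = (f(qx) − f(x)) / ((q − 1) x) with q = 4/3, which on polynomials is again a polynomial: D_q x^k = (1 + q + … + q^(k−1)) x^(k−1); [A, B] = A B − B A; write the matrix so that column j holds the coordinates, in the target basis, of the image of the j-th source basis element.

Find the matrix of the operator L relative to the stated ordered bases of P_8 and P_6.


the matrix is [[0, 0, 1/3, 0, 0, 0, 0, 0, 0]; [0, 0, 0, 11/9, 0, 0, 0, 0, 0]; [0, 0, 0, 0, 3, 0, 0, 0, 0]; [0, 0, 0, 0, 0, 499/81, 0, 0, 0]; [0, 0, 0, 0, 0, 0, 2777/243, 0, 0]; [0, 0, 0, 0, 0, 0, 0, 4825/243, 0]; [0, 0, 0, 0, 0, 0, 0, 0, 72097/2187]] (rows listed top to bottom)

image of 1: 0
image of x: 0
image of x^2: 1/3
image of x^3: (11/9)x
image of x^4: 3x^2
image of x^5: (499/81)x^3
image of x^6: (2777/243)x^4
image of x^7: (4825/243)x^5
image of x^8: (72097/2187)x^6
each image's coordinates form column j of the matrix


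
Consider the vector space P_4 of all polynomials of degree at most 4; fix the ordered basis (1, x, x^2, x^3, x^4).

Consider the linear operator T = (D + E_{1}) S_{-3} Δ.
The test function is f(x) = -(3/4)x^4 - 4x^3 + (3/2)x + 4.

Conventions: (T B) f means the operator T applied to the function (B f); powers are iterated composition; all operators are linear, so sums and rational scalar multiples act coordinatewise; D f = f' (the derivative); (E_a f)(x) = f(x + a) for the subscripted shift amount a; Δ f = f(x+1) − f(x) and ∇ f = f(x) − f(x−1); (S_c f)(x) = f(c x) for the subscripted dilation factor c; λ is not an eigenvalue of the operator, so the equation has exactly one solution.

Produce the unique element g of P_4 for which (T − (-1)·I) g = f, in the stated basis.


write g with unknown coordinates in the stated basis and equate coefficients in (T − (-1)·I) g = f
solving from the highest basis element down gives g = -(3/4)x^4 - 85x^3 + (3699/2)x^2 + (38847/2)x + 6869/4
check: T g = 81x^3 - (3699/2)x^2 - 19422x - 6853/4
so T g − (-1)·g = -(3/4)x^4 - 4x^3 + (3/2)x + 4 = f ✓

the image equals g(x) = -(3/4)x^4 - 85x^3 + (3699/2)x^2 + (38847/2)x + 6869/4


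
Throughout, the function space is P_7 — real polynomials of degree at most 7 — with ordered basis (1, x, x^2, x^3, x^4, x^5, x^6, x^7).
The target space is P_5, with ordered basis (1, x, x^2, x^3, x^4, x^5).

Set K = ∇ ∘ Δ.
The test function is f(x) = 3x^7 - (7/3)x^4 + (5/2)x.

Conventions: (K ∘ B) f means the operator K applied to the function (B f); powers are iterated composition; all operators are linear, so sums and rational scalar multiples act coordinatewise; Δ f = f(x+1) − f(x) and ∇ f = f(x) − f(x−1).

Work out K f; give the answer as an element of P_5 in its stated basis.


the image equals g(x) = 126x^5 + 210x^3 - 28x^2 + 42x - 14/3

Δ f = 21x^6 + 63x^5 + 105x^4 + (287/3)x^3 + 49x^2 + (35/3)x + 19/6
∇ Δ f = 126x^5 + 210x^3 - 28x^2 + 42x - 14/3


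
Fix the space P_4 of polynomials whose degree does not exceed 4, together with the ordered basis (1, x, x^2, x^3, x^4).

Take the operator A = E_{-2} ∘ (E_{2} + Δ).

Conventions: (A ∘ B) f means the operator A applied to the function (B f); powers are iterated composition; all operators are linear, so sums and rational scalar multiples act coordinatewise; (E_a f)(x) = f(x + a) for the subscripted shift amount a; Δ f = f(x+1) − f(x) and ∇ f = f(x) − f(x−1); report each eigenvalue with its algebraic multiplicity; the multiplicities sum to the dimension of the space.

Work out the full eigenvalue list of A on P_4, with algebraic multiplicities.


λ = 1 (multiplicity 5)

image of 1: 1
image of x: x + 1
image of x^2: x^2 + 2x - 3
image of x^3: x^3 + 3x^2 - 9x + 7
image of x^4: x^4 + 4x^3 - 18x^2 + 28x - 15
the matrix is upper triangular; its diagonal is (1, 1, 1, 1, 1)
for a triangular matrix the eigenvalues are the diagonal entries, with algebraic multiplicity their repetition count


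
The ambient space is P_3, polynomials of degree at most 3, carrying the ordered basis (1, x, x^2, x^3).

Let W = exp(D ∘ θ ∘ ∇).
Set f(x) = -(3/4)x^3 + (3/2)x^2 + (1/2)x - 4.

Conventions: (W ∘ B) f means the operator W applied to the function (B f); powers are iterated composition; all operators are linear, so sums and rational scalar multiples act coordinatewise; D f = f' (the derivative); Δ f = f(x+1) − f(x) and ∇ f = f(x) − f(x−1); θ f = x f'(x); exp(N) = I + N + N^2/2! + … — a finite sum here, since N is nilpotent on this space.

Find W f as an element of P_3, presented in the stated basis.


order-1 term: -9x + 21/4
the series for exp(D ∘ θ ∘ ∇) f terminates at order 1
exp(D ∘ θ ∘ ∇) f = -(3/4)x^3 + (3/2)x^2 - (17/2)x + 5/4

the image equals g(x) = -(3/4)x^3 + (3/2)x^2 - (17/2)x + 5/4


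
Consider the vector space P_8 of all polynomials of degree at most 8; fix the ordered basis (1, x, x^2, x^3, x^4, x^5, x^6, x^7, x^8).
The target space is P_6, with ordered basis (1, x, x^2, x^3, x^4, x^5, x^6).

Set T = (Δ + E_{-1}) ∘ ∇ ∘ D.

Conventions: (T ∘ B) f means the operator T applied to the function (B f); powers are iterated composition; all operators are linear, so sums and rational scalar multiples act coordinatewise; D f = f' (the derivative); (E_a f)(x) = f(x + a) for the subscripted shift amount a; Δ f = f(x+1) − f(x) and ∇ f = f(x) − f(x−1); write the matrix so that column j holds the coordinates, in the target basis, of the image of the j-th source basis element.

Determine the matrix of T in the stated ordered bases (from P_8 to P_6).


image of 1: 0
image of x: 0
image of x^2: 2
image of x^3: 6x - 3
image of x^4: 12x^2 - 12x + 28
image of x^5: 20x^3 - 30x^2 + 140x - 65
image of x^6: 30x^4 - 60x^3 + 420x^2 - 390x + 186
image of x^7: 42x^5 - 105x^4 + 980x^3 - 1365x^2 + 1302x - 427
image of x^8: 56x^6 - 168x^5 + 1960x^4 - 3640x^3 + 5208x^2 - 3416x + 1016
each image's coordinates form column j of the matrix

the matrix is [[0, 0, 2, -3, 28, -65, 186, -427, 1016]; [0, 0, 0, 6, -12, 140, -390, 1302, -3416]; [0, 0, 0, 0, 12, -30, 420, -1365, 5208]; [0, 0, 0, 0, 0, 20, -60, 980, -3640]; [0, 0, 0, 0, 0, 0, 30, -105, 1960]; [0, 0, 0, 0, 0, 0, 0, 42, -168]; [0, 0, 0, 0, 0, 0, 0, 0, 56]] (rows listed top to bottom)


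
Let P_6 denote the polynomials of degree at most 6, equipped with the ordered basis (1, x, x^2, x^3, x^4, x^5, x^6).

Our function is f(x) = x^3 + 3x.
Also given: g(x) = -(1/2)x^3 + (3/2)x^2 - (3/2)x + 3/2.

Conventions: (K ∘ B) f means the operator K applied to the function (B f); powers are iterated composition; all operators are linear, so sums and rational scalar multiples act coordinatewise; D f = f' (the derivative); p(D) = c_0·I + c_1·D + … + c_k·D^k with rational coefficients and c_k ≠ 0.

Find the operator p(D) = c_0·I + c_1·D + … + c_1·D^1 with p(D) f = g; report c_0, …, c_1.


c_0 = -1/2, c_1 = 1/2

D^0 f = x^3 + 3x
D^1 f = 3x^2 + 3
matching coefficients of g against c_0 f + c_1 Df + … from the top degree down determines the c_i
solution: c_0 = -1/2, c_1 = 1/2


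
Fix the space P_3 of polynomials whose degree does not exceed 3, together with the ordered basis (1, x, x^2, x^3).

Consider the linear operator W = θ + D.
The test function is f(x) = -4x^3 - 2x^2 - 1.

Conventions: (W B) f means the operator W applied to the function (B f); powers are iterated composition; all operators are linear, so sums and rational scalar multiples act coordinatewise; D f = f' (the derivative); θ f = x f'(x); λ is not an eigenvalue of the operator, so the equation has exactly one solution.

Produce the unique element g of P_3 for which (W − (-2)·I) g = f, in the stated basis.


write g with unknown coordinates in the stated basis and equate coefficients in (W − (-2)·I) g = f
solving from the highest basis element down gives g = -(4/5)x^3 + (1/10)x^2 - (1/15)x - 7/15
check: W g = -(12/5)x^3 - (11/5)x^2 + (2/15)x - 1/15
so W g − (-2)·g = -4x^3 - 2x^2 - 1 = f ✓

g(x) = -(4/5)x^3 + (1/10)x^2 - (1/15)x - 7/15


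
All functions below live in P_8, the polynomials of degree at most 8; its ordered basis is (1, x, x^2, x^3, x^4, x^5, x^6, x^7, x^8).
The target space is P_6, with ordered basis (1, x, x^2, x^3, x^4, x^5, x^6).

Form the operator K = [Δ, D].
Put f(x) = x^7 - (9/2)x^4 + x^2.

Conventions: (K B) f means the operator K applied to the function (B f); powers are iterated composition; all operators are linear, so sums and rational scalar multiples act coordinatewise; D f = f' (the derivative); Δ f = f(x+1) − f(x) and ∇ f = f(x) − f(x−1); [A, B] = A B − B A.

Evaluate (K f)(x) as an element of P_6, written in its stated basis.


g(x) = 0

D f = 7x^6 - 18x^3 + 2x
Δ D f = 42x^5 + 105x^4 + 140x^3 + 51x^2 - 12x - 9
Δ f = 7x^6 + 21x^5 + 35x^4 + 17x^3 - 6x^2 - 9x - 5/2
D Δ f = 42x^5 + 105x^4 + 140x^3 + 51x^2 - 12x - 9
[Δ, D] f = 0


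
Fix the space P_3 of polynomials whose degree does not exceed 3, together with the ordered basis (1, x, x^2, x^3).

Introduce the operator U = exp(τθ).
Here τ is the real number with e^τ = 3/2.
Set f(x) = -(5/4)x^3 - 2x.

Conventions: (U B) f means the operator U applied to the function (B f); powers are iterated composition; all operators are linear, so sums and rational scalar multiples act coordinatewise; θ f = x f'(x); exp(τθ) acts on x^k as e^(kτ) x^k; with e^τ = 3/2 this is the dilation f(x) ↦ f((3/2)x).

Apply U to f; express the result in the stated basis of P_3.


exp(τθ) x^k = e^(kτ) x^k; with e^τ = 3/2 this sends x^k to (3/2)^k x^k
x ↦ 3/2 x
x^3 ↦ 27/8 x^3
applying this coordinatewise to f: exp(τθ) f = -(135/32)x^3 - 3x

g(x) = -(135/32)x^3 - 3x


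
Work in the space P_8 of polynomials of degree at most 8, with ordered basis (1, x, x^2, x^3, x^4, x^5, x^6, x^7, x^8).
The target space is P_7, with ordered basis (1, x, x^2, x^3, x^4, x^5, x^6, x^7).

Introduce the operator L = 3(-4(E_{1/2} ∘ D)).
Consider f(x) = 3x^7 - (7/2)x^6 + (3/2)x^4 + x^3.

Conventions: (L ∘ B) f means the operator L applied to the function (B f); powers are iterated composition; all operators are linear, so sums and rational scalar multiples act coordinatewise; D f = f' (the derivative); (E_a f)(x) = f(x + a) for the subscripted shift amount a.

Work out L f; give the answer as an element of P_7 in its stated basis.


g(x) = -252x^6 - 504x^5 - 315x^4 - 72x^3 - (261/4)x^2 - (117/2)x - 225/16

D f = 21x^6 - 21x^5 + 6x^3 + 3x^2
E_{1/2} D f = 21x^6 + 42x^5 + (105/4)x^4 + 6x^3 + (87/16)x^2 + (39/8)x + 75/64
(-4(E_{1/2} ∘ D)) f = -84x^6 - 168x^5 - 105x^4 - 24x^3 - (87/4)x^2 - (39/2)x - 75/16
(3(-4(E_{1/2} ∘ D))) f = -252x^6 - 504x^5 - 315x^4 - 72x^3 - (261/4)x^2 - (117/2)x - 225/16


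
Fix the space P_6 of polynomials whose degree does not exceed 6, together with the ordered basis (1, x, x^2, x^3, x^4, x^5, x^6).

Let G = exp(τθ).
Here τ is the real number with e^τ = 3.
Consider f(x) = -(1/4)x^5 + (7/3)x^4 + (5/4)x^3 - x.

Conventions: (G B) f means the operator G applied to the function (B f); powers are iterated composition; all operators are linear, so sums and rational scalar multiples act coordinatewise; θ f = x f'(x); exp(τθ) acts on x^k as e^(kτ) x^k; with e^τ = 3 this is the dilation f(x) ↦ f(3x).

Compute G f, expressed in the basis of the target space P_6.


exp(τθ) x^k = e^(kτ) x^k; with e^τ = 3 this sends x^k to 3^k x^k
x ↦ 3 x
x^3 ↦ 27 x^3
x^4 ↦ 81 x^4
x^5 ↦ 243 x^5
applying this coordinatewise to f: exp(τθ) f = -(243/4)x^5 + 189x^4 + (135/4)x^3 - 3x

the image equals g(x) = -(243/4)x^5 + 189x^4 + (135/4)x^3 - 3x


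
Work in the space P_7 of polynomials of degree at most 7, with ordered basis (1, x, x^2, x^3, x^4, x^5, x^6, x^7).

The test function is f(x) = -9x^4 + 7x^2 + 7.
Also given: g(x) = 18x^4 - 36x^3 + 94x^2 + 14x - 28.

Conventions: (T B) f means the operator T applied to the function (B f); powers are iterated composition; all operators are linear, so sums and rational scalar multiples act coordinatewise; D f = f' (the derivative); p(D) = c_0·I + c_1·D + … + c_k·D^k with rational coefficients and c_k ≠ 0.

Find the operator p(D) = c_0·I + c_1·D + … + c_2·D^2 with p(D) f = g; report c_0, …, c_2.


D^0 f = -9x^4 + 7x^2 + 7
D^1 f = -36x^3 + 14x
D^2 f = -108x^2 + 14
matching coefficients of g against c_0 f + c_1 Df + … from the top degree down determines the c_i
solution: c_0 = -2, c_1 = 1, c_2 = -1

c_0 = -2, c_1 = 1, c_2 = -1


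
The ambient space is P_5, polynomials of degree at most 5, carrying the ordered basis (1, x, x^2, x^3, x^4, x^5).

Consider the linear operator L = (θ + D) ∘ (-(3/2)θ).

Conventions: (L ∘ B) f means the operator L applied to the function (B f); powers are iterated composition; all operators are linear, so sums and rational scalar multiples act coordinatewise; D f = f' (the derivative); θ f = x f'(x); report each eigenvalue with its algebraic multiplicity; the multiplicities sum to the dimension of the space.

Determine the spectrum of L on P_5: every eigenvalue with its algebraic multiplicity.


λ = -75/2 (multiplicity 1), λ = -24 (multiplicity 1), λ = -27/2 (multiplicity 1), λ = -6 (multiplicity 1), λ = -3/2 (multiplicity 1), λ = 0 (multiplicity 1)

image of 1: 0
image of x: -(3/2)x - 3/2
image of x^2: -6x^2 - 6x
image of x^3: -(27/2)x^3 - (27/2)x^2
image of x^4: -24x^4 - 24x^3
image of x^5: -(75/2)x^5 - (75/2)x^4
the matrix is upper triangular; its diagonal is (0, -3/2, -6, -27/2, -24, -75/2)
for a triangular matrix the eigenvalues are the diagonal entries, with algebraic multiplicity their repetition count


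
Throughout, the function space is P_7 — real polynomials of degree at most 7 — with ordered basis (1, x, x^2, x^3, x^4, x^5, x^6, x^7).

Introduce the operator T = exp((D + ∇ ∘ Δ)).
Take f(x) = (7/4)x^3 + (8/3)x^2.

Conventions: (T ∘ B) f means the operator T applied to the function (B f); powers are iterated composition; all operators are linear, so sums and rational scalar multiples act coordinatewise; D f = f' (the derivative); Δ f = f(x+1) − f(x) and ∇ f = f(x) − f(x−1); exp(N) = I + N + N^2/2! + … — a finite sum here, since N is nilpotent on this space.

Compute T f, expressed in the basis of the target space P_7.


g(x) = (7/4)x^3 + (95/12)x^2 + (253/12)x + 81/4

order-1 term: (21/4)x^2 + (95/6)x + 16/3
order-2 term: (21/4)x + 79/6
order-3 term: 7/4
the series for exp((D + ∇ ∘ Δ)) f terminates at order 3
exp((D + ∇ ∘ Δ)) f = (7/4)x^3 + (95/12)x^2 + (253/12)x + 81/4


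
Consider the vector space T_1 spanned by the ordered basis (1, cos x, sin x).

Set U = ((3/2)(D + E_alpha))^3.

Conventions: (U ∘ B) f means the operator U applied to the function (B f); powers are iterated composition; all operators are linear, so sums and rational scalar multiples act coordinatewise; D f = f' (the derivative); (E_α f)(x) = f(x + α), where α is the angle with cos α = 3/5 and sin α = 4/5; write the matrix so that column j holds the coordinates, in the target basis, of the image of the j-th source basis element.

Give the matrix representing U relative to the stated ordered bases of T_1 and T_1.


the matrix is [[27/8, 0, 0]; [0, -9477/500, -6561/500]; [0, 6561/500, -9477/500]] (rows listed top to bottom)

image of 1: 27/8
image of cos x: -(9477/500)cos x + (6561/500)sin x
image of sin x: -(6561/500)cos x - (9477/500)sin x
each image's coordinates form column j of the matrix


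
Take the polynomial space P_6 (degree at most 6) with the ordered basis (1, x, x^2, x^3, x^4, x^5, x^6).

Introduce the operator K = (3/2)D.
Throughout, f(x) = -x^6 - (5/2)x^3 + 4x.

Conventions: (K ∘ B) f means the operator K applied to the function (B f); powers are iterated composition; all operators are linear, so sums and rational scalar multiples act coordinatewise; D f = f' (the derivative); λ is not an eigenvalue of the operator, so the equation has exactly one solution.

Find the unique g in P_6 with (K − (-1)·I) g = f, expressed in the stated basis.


write g with unknown coordinates in the stated basis and equate coefficients in (K − (-1)·I) g = f
solving from the highest basis element down gives g = -x^6 + 9x^5 - (135/2)x^4 + (805/2)x^3 - (7245/4)x^2 + (21751/4)x - 65253/8
check: K g = -9x^5 + (135/2)x^4 - 405x^3 + (7245/4)x^2 - (21735/4)x + 65253/8
so K g − (-1)·g = -x^6 - (5/2)x^3 + 4x = f ✓

the result is g(x) = -x^6 + 9x^5 - (135/2)x^4 + (805/2)x^3 - (7245/4)x^2 + (21751/4)x - 65253/8


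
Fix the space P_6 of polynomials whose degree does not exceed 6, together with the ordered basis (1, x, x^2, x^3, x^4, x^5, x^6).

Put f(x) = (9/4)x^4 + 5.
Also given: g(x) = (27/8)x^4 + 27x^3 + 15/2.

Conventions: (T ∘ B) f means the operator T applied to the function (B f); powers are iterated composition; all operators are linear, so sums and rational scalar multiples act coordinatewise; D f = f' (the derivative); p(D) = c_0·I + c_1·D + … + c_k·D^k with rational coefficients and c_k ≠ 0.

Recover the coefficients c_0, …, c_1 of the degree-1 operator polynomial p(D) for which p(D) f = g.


D^0 f = (9/4)x^4 + 5
D^1 f = 9x^3
matching coefficients of g against c_0 f + c_1 Df + … from the top degree down determines the c_i
solution: c_0 = 3/2, c_1 = 3

p(D) = (3/2)·I + 3·D, i.e. c_0 = 3/2, c_1 = 3


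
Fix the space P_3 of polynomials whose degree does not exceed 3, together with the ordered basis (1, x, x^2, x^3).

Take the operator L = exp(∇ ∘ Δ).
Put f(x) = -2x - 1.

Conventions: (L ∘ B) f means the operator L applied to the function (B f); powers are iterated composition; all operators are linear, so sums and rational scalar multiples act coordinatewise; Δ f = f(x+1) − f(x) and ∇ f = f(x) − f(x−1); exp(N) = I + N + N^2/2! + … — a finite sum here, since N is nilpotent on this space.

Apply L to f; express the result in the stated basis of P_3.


the series for exp(∇ ∘ Δ) f terminates at order 0
exp(∇ ∘ Δ) f = -2x - 1

the result is g(x) = -2x - 1


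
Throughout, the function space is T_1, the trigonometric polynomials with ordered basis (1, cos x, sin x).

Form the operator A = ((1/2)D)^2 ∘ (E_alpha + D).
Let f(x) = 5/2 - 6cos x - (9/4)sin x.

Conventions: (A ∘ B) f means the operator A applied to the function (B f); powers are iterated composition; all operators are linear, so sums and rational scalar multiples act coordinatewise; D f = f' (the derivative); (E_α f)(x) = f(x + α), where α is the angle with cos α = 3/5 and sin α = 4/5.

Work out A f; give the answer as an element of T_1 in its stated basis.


E_alpha f = 5/2 - (27/5)cos x + (69/20)sin x
D f = -(9/4)cos x + 6sin x
(E_alpha + D) f = 5/2 - (153/20)cos x + (189/20)sin x
D (E_alpha + D) f = (189/20)cos x + (153/20)sin x
((1/2)D) (E_alpha + D) f = (189/40)cos x + (153/40)sin x
D ((1/2)D) (E_alpha + D) f = (153/40)cos x - (189/40)sin x
((1/2)D) ((1/2)D) (E_alpha + D) f = (153/80)cos x - (189/80)sin x

the result is g(x) = (153/80)cos x - (189/80)sin x


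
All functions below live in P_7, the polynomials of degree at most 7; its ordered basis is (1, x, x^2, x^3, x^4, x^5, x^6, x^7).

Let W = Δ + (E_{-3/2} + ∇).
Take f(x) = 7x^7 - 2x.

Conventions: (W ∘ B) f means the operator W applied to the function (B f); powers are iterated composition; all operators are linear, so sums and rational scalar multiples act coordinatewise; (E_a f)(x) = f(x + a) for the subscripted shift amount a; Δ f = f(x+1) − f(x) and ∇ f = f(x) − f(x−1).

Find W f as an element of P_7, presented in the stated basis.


the result is g(x) = 7x^7 + (49/2)x^6 + (1323/4)x^5 - (2695/8)x^4 + (19845/16)x^3 - (26313/32)x^2 + (35593/64)x - 13645/128

Δ f = 49x^6 + 147x^5 + 245x^4 + 245x^3 + 147x^2 + 49x + 5
E_{-3/2} f = 7x^7 - (147/2)x^6 + (1323/4)x^5 - (6615/8)x^4 + (19845/16)x^3 - (35721/32)x^2 + (35593/64)x - 14925/128
∇ f = 49x^6 - 147x^5 + 245x^4 - 245x^3 + 147x^2 - 49x + 5
(E_{-3/2} + ∇) f = 7x^7 - (49/2)x^6 + (735/4)x^5 - (4655/8)x^4 + (15925/16)x^3 - (31017/32)x^2 + (32457/64)x - 14285/128
(Δ + (E_{-3/2} + ∇)) f = 7x^7 + (49/2)x^6 + (1323/4)x^5 - (2695/8)x^4 + (19845/16)x^3 - (26313/32)x^2 + (35593/64)x - 13645/128


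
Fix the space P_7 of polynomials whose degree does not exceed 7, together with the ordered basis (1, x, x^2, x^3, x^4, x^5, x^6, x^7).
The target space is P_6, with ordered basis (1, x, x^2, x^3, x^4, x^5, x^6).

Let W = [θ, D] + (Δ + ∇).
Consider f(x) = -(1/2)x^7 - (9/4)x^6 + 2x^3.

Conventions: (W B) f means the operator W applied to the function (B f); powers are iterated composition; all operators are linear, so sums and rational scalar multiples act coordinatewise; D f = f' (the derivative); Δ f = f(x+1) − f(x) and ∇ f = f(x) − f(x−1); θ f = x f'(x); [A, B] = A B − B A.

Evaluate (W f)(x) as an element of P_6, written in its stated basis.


g(x) = -(7/2)x^6 - (27/2)x^5 - 35x^4 - 90x^3 - 15x^2 - 27x + 3

D f = -(7/2)x^6 - (27/2)x^5 + 6x^2
θ D f = -21x^6 - (135/2)x^5 + 12x^2
θ f = -(7/2)x^7 - (27/2)x^6 + 6x^3
D θ f = -(49/2)x^6 - 81x^5 + 18x^2
[θ, D] f = (7/2)x^6 + (27/2)x^5 - 6x^2
Δ f = -(7/2)x^6 - 24x^5 - (205/4)x^4 - (125/2)x^3 - (153/4)x^2 - 11x - 3/4
∇ f = -(7/2)x^6 - 3x^5 + (65/4)x^4 - (55/2)x^3 + (117/4)x^2 - 16x + 15/4
(Δ + ∇) f = -7x^6 - 27x^5 - 35x^4 - 90x^3 - 9x^2 - 27x + 3
([θ, D] + (Δ + ∇)) f = -(7/2)x^6 - (27/2)x^5 - 35x^4 - 90x^3 - 15x^2 - 27x + 3
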